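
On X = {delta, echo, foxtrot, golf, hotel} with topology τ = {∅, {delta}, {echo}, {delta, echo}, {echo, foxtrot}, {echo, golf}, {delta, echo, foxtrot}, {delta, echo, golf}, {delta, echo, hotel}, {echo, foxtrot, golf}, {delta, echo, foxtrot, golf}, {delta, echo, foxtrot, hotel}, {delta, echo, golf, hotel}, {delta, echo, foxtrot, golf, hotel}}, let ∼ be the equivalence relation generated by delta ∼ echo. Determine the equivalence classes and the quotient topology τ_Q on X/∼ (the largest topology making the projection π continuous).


X/∼ = {[delta=echo], [foxtrot], [golf], [hotel]}; |τ_Q| = 9.

Equivalence classes: [delta=echo], [foxtrot], [golf], [hotel].
Quotient map π: X → X/∼ sends delta ↦ [delta=echo], echo ↦ [delta=echo], foxtrot ↦ [foxtrot], golf ↦ [golf], hotel ↦ [hotel].
For each subset V ⊆ X/∼, compute π^{-1}(V) ⊆ X and check whether π^{-1}(V) ∈ τ. V is open in τ_Q iff π^{-1}(V) ∈ τ.
  V = {}: π^{-1}(V) = ∅ ∈ τ ✓.
  V = {[delta=echo]}: π^{-1}(V) = {delta, echo} ∈ τ ✓.
  V = {[foxtrot]}: π^{-1}(V) = {foxtrot} ∉ τ ✗.
  V = {[delta=echo], [foxtrot]}: π^{-1}(V) = {delta, echo, foxtrot} ∈ τ ✓.
  V = {[golf]}: π^{-1}(V) = {golf} ∉ τ ✗.
  V = {[delta=echo], [golf]}: π^{-1}(V) = {delta, echo, golf} ∈ τ ✓.
  V = {[foxtrot], [golf]}: π^{-1}(V) = {foxtrot, golf} ∉ τ ✗.
  V = {[delta=echo], [foxtrot], [golf]}: π^{-1}(V) = {delta, echo, foxtrot, golf} ∈ τ ✓.
  V = {[hotel]}: π^{-1}(V) = {hotel} ∉ τ ✗.
  V = {[delta=echo], [hotel]}: π^{-1}(V) = {delta, echo, hotel} ∈ τ ✓.
  V = {[foxtrot], [hotel]}: π^{-1}(V) = {foxtrot, hotel} ∉ τ ✗.
  V = {[delta=echo], [foxtrot], [hotel]}: π^{-1}(V) = {delta, echo, foxtrot, hotel} ∈ τ ✓.
  V = {[golf], [hotel]}: π^{-1}(V) = {golf, hotel} ∉ τ ✗.
  V = {[delta=echo], [golf], [hotel]}: π^{-1}(V) = {delta, echo, golf, hotel} ∈ τ ✓.
  V = {[foxtrot], [golf], [hotel]}: π^{-1}(V) = {foxtrot, golf, hotel} ∉ τ ✗.
  V = {[delta=echo], [foxtrot], [golf], [hotel]}: π^{-1}(V) = {delta, echo, foxtrot, golf, hotel} ∈ τ ✓.
Open sets in the quotient: τ_Q = {{}, {[delta=echo]}, {[delta=echo], [foxtrot]}, {[delta=echo], [golf]}, {[delta=echo], [foxtrot], [golf]}, {[delta=echo], [hotel]}, {[delta=echo], [foxtrot], [hotel]}, {[delta=echo], [golf], [hotel]}, {[delta=echo], [foxtrot], [golf], [hotel]}} (9 elements).


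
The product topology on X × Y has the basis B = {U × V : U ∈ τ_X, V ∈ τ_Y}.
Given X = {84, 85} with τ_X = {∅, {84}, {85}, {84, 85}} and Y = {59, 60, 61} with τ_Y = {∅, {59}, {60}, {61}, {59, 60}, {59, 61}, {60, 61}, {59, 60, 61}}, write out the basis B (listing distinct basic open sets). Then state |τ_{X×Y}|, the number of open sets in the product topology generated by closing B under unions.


Basis B = {∅ × ∅, {84} × {59}, {84} × {60}, {84} × {61}, {85} × {59}, {85} × {60}, {85} × {61}, {84} × {59, 60}, {84} × {59, 61}, {84, 85} × {59}, {84} × {60, 61}, {84, 85} × {60}, {84, 85} × {61}, {85} × {59, 60}, {85} × {59, 61}, {85} × {60, 61}, {84} × {59, 60, 61}, {85} × {59, 60, 61}, {84, 85} × {59, 60}, {84, 85} × {59, 61}, {84, 85} × {60, 61}, {84, 85} × {59, 60, 61}}; |τ_{X×Y}| = 64.

Enumerate products U × V with U ∈ τ_X, V ∈ τ_Y (deduplicated):
  ∅ × ∅ = {} (∅)
  {84} × {59} = {(84,59)}
  {84} × {60} = {(84,60)}
  {84} × {61} = {(84,61)}
  {85} × {59} = {(85,59)}
  {85} × {60} = {(85,60)}
  {85} × {61} = {(85,61)}
  {84} × {59, 60} = {(84,59), (84,60)}
  {84} × {59, 61} = {(84,59), (84,61)}
  {84, 85} × {59} = {(84,59), (85,59)}
  {84} × {60, 61} = {(84,60), (84,61)}
  {84, 85} × {60} = {(84,60), (85,60)}
  {84, 85} × {61} = {(84,61), (85,61)}
  {85} × {59, 60} = {(85,59), (85,60)}
  {85} × {59, 61} = {(85,59), (85,61)}
  {85} × {60, 61} = {(85,60), (85,61)}
  {84} × {59, 60, 61} = {(84,59), (84,60), (84,61)}
  {85} × {59, 60, 61} = {(85,59), (85,60), (85,61)}
  {84, 85} × {59, 60} = {(84,59), (84,60), (85,59), (85,60)}
  {84, 85} × {59, 61} = {(84,59), (84,61), (85,59), (85,61)}
  {84, 85} × {60, 61} = {(84,60), (84,61), (85,60), (85,61)}
  {84, 85} × {59, 60, 61} = {(84,59), (84,60), (84,61), (85,59), (85,60), (85,61)}
These 22 distinct sets form the basis B.
Close under arbitrary unions to get τ_{X×Y}; counting gives |τ_{X×Y}| = 64.


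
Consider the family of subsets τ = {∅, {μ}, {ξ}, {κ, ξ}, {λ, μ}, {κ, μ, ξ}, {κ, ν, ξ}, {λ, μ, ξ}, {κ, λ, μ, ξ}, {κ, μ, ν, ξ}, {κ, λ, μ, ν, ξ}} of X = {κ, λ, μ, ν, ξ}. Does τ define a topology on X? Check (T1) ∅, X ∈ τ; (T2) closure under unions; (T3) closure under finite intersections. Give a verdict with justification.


τ is NOT a topology on X.

Axiom (T1): ∅ ∈ τ? Yes; X ∈ τ? Yes.
Axiom (T2/T3): check pairwise unions and intersections of members of τ.
Counterexample for (T2): {μ} ∪ {ξ} = {μ, ξ} ∉ τ. Therefore τ is NOT a topology.


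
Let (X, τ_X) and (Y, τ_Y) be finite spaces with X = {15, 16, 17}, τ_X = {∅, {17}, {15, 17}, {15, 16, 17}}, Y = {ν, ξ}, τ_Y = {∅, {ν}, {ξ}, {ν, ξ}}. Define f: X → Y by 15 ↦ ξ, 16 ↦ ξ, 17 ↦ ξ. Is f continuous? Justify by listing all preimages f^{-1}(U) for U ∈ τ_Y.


f IS continuous.

Compute f^{-1}(U) for each U ∈ τ_Y:
  U = ∅: f^{-1}(U) = ∅ ∈ τ_X ✓.
  U = {ν}: f^{-1}(U) = ∅ ∈ τ_X ✓.
  U = {ξ}: f^{-1}(U) = {15, 16, 17} ∈ τ_X ✓.
  U = {ν, ξ}: f^{-1}(U) = {15, 16, 17} ∈ τ_X ✓.
Every preimage lies in τ_X, so f IS continuous.


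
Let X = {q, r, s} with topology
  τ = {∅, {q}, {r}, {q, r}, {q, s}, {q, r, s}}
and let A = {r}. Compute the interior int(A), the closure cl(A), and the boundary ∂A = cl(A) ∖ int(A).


int(A) = {r}, cl(A) = {r}, ∂A = ∅.

Closed sets in (X, τ) are complements of opens:
  closed(X, τ) = {∅, {r}, {s}, {q, s}, {r, s}, {q, r, s}}.
int(A) = ⋃ {U ∈ τ : U ⊆ A}. Opens contained in A: ∅, {r}.
Taking the union of these: int(A) = {r}.
cl(A) = ⋂ {C closed : A ⊆ C}. Closed sets containing A: {r}, {r, s}, {q, r, s}.
Intersecting these: cl(A) = {r}.
∂A = cl(A) ∖ int(A) = {r} ∖ {r} = ∅.


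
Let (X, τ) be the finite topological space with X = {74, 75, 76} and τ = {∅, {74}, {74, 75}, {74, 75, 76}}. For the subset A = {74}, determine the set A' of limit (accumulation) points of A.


A' = {75, 76}

For each x ∈ X, list the open sets U ∈ τ with x ∈ U, then check whether U ∩ (A ∖ {x}) ≠ ∅ for every such U.
  x = 74: open {74} ∋ x has {74} ∩ (A ∖ {74}) = ∅, so x is NOT a limit point.
  x = 75: opens ∋ x are {74, 75}, {74, 75, 76}; each meets A ∖ {75}, so x IS a limit point.
  x = 76: opens ∋ x are {74, 75, 76}; each meets A ∖ {76}, so x IS a limit point.
Collecting: A' = {75, 76}.


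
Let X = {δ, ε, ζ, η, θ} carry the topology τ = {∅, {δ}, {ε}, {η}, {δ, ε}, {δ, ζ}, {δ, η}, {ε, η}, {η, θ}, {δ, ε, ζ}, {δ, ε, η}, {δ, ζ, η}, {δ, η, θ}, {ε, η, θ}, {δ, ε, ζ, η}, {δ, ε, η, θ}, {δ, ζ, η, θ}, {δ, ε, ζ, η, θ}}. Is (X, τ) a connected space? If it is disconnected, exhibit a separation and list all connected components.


(X, τ) is disconnected; components = [{ε}, {δ, ζ}, {η, θ}].

Find clopen sets (U ∈ τ with X ∖ U ∈ τ):
  U = ∅, X ∖ U = {δ, ε, ζ, η, θ} — both open, so U is clopen.
  U = {ε}, X ∖ U = {δ, ζ, η, θ} — both open, so U is clopen.
  U = {δ, ζ}, X ∖ U = {ε, η, θ} — both open, so U is clopen.
  U = {η, θ}, X ∖ U = {δ, ε, ζ} — both open, so U is clopen.
  U = {δ, ε, ζ}, X ∖ U = {η, θ} — both open, so U is clopen.
  U = {ε, η, θ}, X ∖ U = {δ, ζ} — both open, so U is clopen.
  U = {δ, ζ, η, θ}, X ∖ U = {ε} — both open, so U is clopen.
  U = {δ, ε, ζ, η, θ}, X ∖ U = ∅ — both open, so U is clopen.
Nontrivial clopen(s) exist: e.g. {δ, ζ}. So (X, τ) is disconnected.
Compute connected components by grouping points that agree on all clopens:
  component: {ε}
  component: {δ, ζ}
  component: {η, θ}


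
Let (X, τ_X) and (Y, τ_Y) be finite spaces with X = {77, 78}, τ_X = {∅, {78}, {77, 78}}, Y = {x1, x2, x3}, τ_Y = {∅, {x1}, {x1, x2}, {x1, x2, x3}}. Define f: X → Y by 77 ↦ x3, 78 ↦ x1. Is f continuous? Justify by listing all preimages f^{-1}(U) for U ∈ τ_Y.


f IS continuous.

Compute f^{-1}(U) for each U ∈ τ_Y:
  U = ∅: f^{-1}(U) = ∅ ∈ τ_X ✓.
  U = {x1}: f^{-1}(U) = {78} ∈ τ_X ✓.
  U = {x1, x2}: f^{-1}(U) = {78} ∈ τ_X ✓.
  U = {x1, x2, x3}: f^{-1}(U) = {77, 78} ∈ τ_X ✓.
Every preimage lies in τ_X, so f IS continuous.


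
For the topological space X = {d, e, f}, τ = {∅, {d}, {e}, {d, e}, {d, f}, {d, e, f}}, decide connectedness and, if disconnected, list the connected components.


(X, τ) is disconnected; components = [{e}, {d, f}].

Find clopen sets (U ∈ τ with X ∖ U ∈ τ):
  U = ∅, X ∖ U = {d, e, f} — both open, so U is clopen.
  U = {e}, X ∖ U = {d, f} — both open, so U is clopen.
  U = {d, f}, X ∖ U = {e} — both open, so U is clopen.
  U = {d, e, f}, X ∖ U = ∅ — both open, so U is clopen.
Nontrivial clopen(s) exist: e.g. {e}. So (X, τ) is disconnected.
Compute connected components by grouping points that agree on all clopens:
  component: {e}
  component: {d, f}


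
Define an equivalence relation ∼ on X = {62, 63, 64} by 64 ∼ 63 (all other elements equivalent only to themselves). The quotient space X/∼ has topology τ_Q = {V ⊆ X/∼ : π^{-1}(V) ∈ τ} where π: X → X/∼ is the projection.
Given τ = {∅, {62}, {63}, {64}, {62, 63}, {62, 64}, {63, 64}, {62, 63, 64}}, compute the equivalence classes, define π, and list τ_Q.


X/∼ = {[62], [63=64]}; |τ_Q| = 4.

Equivalence classes: [62], [63=64].
Quotient map π: X → X/∼ sends 62 ↦ [62], 63 ↦ [63=64], 64 ↦ [63=64].
For each subset V ⊆ X/∼, compute π^{-1}(V) ⊆ X and check whether π^{-1}(V) ∈ τ. V is open in τ_Q iff π^{-1}(V) ∈ τ.
  V = {}: π^{-1}(V) = ∅ ∈ τ ✓.
  V = {[62]}: π^{-1}(V) = {62} ∈ τ ✓.
  V = {[63=64]}: π^{-1}(V) = {63, 64} ∈ τ ✓.
  V = {[62], [63=64]}: π^{-1}(V) = {62, 63, 64} ∈ τ ✓.
Open sets in the quotient: τ_Q = {{}, {[62]}, {[63=64]}, {[62], [63=64]}} (4 elements).


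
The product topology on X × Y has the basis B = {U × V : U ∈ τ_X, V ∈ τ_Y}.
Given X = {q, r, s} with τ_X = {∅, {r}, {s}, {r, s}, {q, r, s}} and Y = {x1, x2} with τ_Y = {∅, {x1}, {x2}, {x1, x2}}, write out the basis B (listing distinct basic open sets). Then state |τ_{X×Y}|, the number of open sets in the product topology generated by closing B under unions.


Basis B = {∅ × ∅, {r} × {x1}, {r} × {x2}, {s} × {x1}, {s} × {x2}, {r} × {x1, x2}, {r, s} × {x1}, {r, s} × {x2}, {s} × {x1, x2}, {q, r, s} × {x1}, {q, r, s} × {x2}, {r, s} × {x1, x2}, {q, r, s} × {x1, x2}}; |τ_{X×Y}| = 25.

Enumerate products U × V with U ∈ τ_X, V ∈ τ_Y (deduplicated):
  ∅ × ∅ = {} (∅)
  {r} × {x1} = {(r,x1)}
  {r} × {x2} = {(r,x2)}
  {s} × {x1} = {(s,x1)}
  {s} × {x2} = {(s,x2)}
  {r} × {x1, x2} = {(r,x1), (r,x2)}
  {r, s} × {x1} = {(r,x1), (s,x1)}
  {r, s} × {x2} = {(r,x2), (s,x2)}
  {s} × {x1, x2} = {(s,x1), (s,x2)}
  {q, r, s} × {x1} = {(q,x1), (r,x1), (s,x1)}
  {q, r, s} × {x2} = {(q,x2), (r,x2), (s,x2)}
  {r, s} × {x1, x2} = {(r,x1), (r,x2), (s,x1), (s,x2)}
  {q, r, s} × {x1, x2} = {(q,x1), (q,x2), (r,x1), (r,x2), (s,x1), (s,x2)}
These 13 distinct sets form the basis B.
Close under arbitrary unions to get τ_{X×Y}; counting gives |τ_{X×Y}| = 25.


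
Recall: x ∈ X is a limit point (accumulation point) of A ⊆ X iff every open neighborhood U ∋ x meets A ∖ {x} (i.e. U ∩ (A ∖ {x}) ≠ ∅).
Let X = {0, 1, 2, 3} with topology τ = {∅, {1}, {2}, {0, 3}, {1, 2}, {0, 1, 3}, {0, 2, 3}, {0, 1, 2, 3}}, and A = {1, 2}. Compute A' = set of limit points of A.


A' = ∅

For each x ∈ X, list the open sets U ∈ τ with x ∈ U, then check whether U ∩ (A ∖ {x}) ≠ ∅ for every such U.
  x = 0: open {0, 3} ∋ x has {0, 3} ∩ (A ∖ {0}) = ∅, so x is NOT a limit point.
  x = 1: open {1} ∋ x has {1} ∩ (A ∖ {1}) = ∅, so x is NOT a limit point.
  x = 2: open {2} ∋ x has {2} ∩ (A ∖ {2}) = ∅, so x is NOT a limit point.
  x = 3: open {0, 3} ∋ x has {0, 3} ∩ (A ∖ {3}) = ∅, so x is NOT a limit point.
Collecting: A' = ∅.


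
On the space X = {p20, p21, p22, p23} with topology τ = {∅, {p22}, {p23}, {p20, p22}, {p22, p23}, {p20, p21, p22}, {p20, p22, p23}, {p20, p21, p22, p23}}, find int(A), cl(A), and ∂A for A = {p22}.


int(A) = {p22}, cl(A) = {p20, p21, p22}, ∂A = {p20, p21}.

Closed sets in (X, τ) are complements of opens:
  closed(X, τ) = {∅, {p21}, {p23}, {p20, p21}, {p21, p23}, {p20, p21, p22}, {p20, p21, p23}, {p20, p21, p22, p23}}.
int(A) = ⋃ {U ∈ τ : U ⊆ A}. Opens contained in A: ∅, {p22}.
Taking the union of these: int(A) = {p22}.
cl(A) = ⋂ {C closed : A ⊆ C}. Closed sets containing A: {p20, p21, p22}, {p20, p21, p22, p23}.
Intersecting these: cl(A) = {p20, p21, p22}.
∂A = cl(A) ∖ int(A) = {p20, p21, p22} ∖ {p22} = {p20, p21}.


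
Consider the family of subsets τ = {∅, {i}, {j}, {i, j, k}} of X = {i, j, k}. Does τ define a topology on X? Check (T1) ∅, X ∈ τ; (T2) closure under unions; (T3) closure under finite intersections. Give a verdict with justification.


τ is NOT a topology on X.

Axiom (T1): ∅ ∈ τ? Yes; X ∈ τ? Yes.
Axiom (T2/T3): check pairwise unions and intersections of members of τ.
Counterexample for (T2): {i} ∪ {j} = {i, j} ∉ τ. Therefore τ is NOT a topology.


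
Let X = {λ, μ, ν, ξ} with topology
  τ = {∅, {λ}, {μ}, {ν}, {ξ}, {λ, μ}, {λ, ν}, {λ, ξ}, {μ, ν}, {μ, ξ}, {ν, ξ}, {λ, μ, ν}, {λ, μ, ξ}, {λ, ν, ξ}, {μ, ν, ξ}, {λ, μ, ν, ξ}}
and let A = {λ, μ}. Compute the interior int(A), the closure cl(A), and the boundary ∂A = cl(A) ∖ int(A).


int(A) = {λ, μ}, cl(A) = {λ, μ}, ∂A = ∅.

Closed sets in (X, τ) are complements of opens:
  closed(X, τ) = {∅, {λ}, {μ}, {ν}, {ξ}, {λ, μ}, {λ, ν}, {λ, ξ}, {μ, ν}, {μ, ξ}, {ν, ξ}, {λ, μ, ν}, {λ, μ, ξ}, {λ, ν, ξ}, {μ, ν, ξ}, {λ, μ, ν, ξ}}.
int(A) = ⋃ {U ∈ τ : U ⊆ A}. Opens contained in A: ∅, {λ}, {μ}, {λ, μ}.
Taking the union of these: int(A) = {λ, μ}.
cl(A) = ⋂ {C closed : A ⊆ C}. Closed sets containing A: {λ, μ}, {λ, μ, ν}, {λ, μ, ξ}, {λ, μ, ν, ξ}.
Intersecting these: cl(A) = {λ, μ}.
∂A = cl(A) ∖ int(A) = {λ, μ} ∖ {λ, μ} = ∅.


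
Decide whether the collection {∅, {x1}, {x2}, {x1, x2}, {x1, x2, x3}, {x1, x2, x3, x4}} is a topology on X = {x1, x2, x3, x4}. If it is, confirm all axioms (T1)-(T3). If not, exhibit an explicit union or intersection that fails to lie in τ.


τ IS a topology on X.

Axiom (T1): ∅ ∈ τ? Yes; X ∈ τ? Yes.
Axiom (T2/T3): check pairwise unions and intersections of members of τ.
All pairwise intersections and unions checked — each lies in τ. Therefore τ satisfies (T1), (T2), (T3): it IS a topology on X.


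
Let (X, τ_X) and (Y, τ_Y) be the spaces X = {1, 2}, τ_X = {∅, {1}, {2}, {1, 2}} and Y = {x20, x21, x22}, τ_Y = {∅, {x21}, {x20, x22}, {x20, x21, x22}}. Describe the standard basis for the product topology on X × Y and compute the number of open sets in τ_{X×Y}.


Basis B = {∅ × ∅, {1} × {x21}, {2} × {x21}, {1} × {x20, x22}, {1, 2} × {x21}, {2} × {x20, x22}, {1} × {x20, x21, x22}, {2} × {x20, x21, x22}, {1, 2} × {x20, x22}, {1, 2} × {x20, x21, x22}}; |τ_{X×Y}| = 16.

Enumerate products U × V with U ∈ τ_X, V ∈ τ_Y (deduplicated):
  ∅ × ∅ = {} (∅)
  {1} × {x21} = {(1,x21)}
  {2} × {x21} = {(2,x21)}
  {1} × {x20, x22} = {(1,x20), (1,x22)}
  {1, 2} × {x21} = {(1,x21), (2,x21)}
  {2} × {x20, x22} = {(2,x20), (2,x22)}
  {1} × {x20, x21, x22} = {(1,x20), (1,x21), (1,x22)}
  {2} × {x20, x21, x22} = {(2,x20), (2,x21), (2,x22)}
  {1, 2} × {x20, x22} = {(1,x20), (1,x22), (2,x20), (2,x22)}
  {1, 2} × {x20, x21, x22} = {(1,x20), (1,x21), (1,x22), (2,x20), (2,x21), (2,x22)}
These 10 distinct sets form the basis B.
Close under arbitrary unions to get τ_{X×Y}; counting gives |τ_{X×Y}| = 16.


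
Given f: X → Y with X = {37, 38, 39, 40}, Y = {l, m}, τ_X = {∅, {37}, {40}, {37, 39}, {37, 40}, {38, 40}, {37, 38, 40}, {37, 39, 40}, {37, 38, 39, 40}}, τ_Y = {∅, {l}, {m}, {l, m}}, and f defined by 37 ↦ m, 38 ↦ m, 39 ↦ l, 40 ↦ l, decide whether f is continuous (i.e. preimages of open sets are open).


f is NOT continuous.

Compute f^{-1}(U) for each U ∈ τ_Y:
  U = ∅: f^{-1}(U) = ∅ ∈ τ_X ✓.
  U = {l}: f^{-1}(U) = {39, 40} ∉ τ_X ✗.
  U = {m}: f^{-1}(U) = {37, 38} ∉ τ_X ✗.
  U = {l, m}: f^{-1}(U) = {37, 38, 39, 40} ∈ τ_X ✓.
Found U = {l} with f^{-1}(U) = {39, 40} not in τ_X. Therefore f is NOT continuous.


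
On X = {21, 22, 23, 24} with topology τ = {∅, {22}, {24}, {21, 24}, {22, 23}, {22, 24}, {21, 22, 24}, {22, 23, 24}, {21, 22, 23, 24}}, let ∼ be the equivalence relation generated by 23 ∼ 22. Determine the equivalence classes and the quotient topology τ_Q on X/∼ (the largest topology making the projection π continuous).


X/∼ = {[21], [22=23], [24]}; |τ_Q| = 6.

Equivalence classes: [21], [22=23], [24].
Quotient map π: X → X/∼ sends 21 ↦ [21], 22 ↦ [22=23], 23 ↦ [22=23], 24 ↦ [24].
For each subset V ⊆ X/∼, compute π^{-1}(V) ⊆ X and check whether π^{-1}(V) ∈ τ. V is open in τ_Q iff π^{-1}(V) ∈ τ.
  V = {}: π^{-1}(V) = ∅ ∈ τ ✓.
  V = {[21]}: π^{-1}(V) = {21} ∉ τ ✗.
  V = {[22=23]}: π^{-1}(V) = {22, 23} ∈ τ ✓.
  V = {[21], [22=23]}: π^{-1}(V) = {21, 22, 23} ∉ τ ✗.
  V = {[24]}: π^{-1}(V) = {24} ∈ τ ✓.
  V = {[21], [24]}: π^{-1}(V) = {21, 24} ∈ τ ✓.
  V = {[22=23], [24]}: π^{-1}(V) = {22, 23, 24} ∈ τ ✓.
  V = {[21], [22=23], [24]}: π^{-1}(V) = {21, 22, 23, 24} ∈ τ ✓.
Open sets in the quotient: τ_Q = {{}, {[22=23]}, {[24]}, {[21], [24]}, {[22=23], [24]}, {[21], [22=23], [24]}} (6 elements).


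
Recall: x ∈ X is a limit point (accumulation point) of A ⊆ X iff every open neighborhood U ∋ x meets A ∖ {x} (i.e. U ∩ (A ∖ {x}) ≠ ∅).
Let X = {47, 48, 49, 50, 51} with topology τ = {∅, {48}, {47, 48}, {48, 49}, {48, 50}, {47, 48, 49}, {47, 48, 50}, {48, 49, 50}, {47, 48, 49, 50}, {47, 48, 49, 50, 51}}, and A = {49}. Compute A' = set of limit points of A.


A' = {51}

For each x ∈ X, list the open sets U ∈ τ with x ∈ U, then check whether U ∩ (A ∖ {x}) ≠ ∅ for every such U.
  x = 47: open {47, 48} ∋ x has {47, 48} ∩ (A ∖ {47}) = ∅, so x is NOT a limit point.
  x = 48: open {48} ∋ x has {48} ∩ (A ∖ {48}) = ∅, so x is NOT a limit point.
  x = 49: open {48, 49} ∋ x has {48, 49} ∩ (A ∖ {49}) = ∅, so x is NOT a limit point.
  x = 50: open {48, 50} ∋ x has {48, 50} ∩ (A ∖ {50}) = ∅, so x is NOT a limit point.
  x = 51: opens ∋ x are {47, 48, 49, 50, 51}; each meets A ∖ {51}, so x IS a limit point.
Collecting: A' = {51}.


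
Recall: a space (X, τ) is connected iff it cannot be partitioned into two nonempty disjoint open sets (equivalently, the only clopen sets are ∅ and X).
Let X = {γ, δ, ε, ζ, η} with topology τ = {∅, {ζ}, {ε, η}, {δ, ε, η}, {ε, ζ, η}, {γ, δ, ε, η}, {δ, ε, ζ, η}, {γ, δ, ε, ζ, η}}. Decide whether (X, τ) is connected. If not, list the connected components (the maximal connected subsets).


(X, τ) is disconnected; components = [{ζ}, {γ, δ, ε, η}].

Find clopen sets (U ∈ τ with X ∖ U ∈ τ):
  U = ∅, X ∖ U = {γ, δ, ε, ζ, η} — both open, so U is clopen.
  U = {ζ}, X ∖ U = {γ, δ, ε, η} — both open, so U is clopen.
  U = {γ, δ, ε, η}, X ∖ U = {ζ} — both open, so U is clopen.
  U = {γ, δ, ε, ζ, η}, X ∖ U = ∅ — both open, so U is clopen.
Nontrivial clopen(s) exist: e.g. {ζ}. So (X, τ) is disconnected.
Compute connected components by grouping points that agree on all clopens:
  component: {ζ}
  component: {γ, δ, ε, η}


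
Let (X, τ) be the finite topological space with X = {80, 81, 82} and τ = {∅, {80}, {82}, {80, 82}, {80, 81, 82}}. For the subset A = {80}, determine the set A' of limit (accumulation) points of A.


A' = {81}

For each x ∈ X, list the open sets U ∈ τ with x ∈ U, then check whether U ∩ (A ∖ {x}) ≠ ∅ for every such U.
  x = 80: open {80} ∋ x has {80} ∩ (A ∖ {80}) = ∅, so x is NOT a limit point.
  x = 81: opens ∋ x are {80, 81, 82}; each meets A ∖ {81}, so x IS a limit point.
  x = 82: open {82} ∋ x has {82} ∩ (A ∖ {82}) = ∅, so x is NOT a limit point.
Collecting: A' = {81}.


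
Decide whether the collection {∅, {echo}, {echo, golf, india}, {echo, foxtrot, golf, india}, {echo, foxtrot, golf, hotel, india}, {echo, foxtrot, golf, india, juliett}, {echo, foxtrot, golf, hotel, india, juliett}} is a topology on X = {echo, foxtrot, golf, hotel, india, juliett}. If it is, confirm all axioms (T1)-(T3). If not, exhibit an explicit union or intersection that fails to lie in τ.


τ IS a topology on X.

Axiom (T1): ∅ ∈ τ? Yes; X ∈ τ? Yes.
Axiom (T2/T3): check pairwise unions and intersections of members of τ.
All pairwise intersections and unions checked — each lies in τ. Therefore τ satisfies (T1), (T2), (T3): it IS a topology on X.


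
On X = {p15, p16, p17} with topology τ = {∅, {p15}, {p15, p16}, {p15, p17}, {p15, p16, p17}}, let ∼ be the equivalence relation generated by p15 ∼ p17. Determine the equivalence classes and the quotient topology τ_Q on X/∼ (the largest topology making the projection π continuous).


X/∼ = {[p15=p17], [p16]}; |τ_Q| = 3.

Equivalence classes: [p15=p17], [p16].
Quotient map π: X → X/∼ sends p15 ↦ [p15=p17], p16 ↦ [p16], p17 ↦ [p15=p17].
For each subset V ⊆ X/∼, compute π^{-1}(V) ⊆ X and check whether π^{-1}(V) ∈ τ. V is open in τ_Q iff π^{-1}(V) ∈ τ.
  V = {}: π^{-1}(V) = ∅ ∈ τ ✓.
  V = {[p15=p17]}: π^{-1}(V) = {p15, p17} ∈ τ ✓.
  V = {[p16]}: π^{-1}(V) = {p16} ∉ τ ✗.
  V = {[p15=p17], [p16]}: π^{-1}(V) = {p15, p16, p17} ∈ τ ✓.
Open sets in the quotient: τ_Q = {{}, {[p15=p17]}, {[p15=p17], [p16]}} (3 elements).


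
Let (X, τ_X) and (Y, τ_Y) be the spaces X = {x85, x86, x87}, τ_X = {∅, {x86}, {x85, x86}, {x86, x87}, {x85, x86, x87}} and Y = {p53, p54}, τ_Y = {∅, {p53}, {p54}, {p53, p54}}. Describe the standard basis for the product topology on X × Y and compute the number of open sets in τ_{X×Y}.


Basis B = {∅ × ∅, {x86} × {p53}, {x86} × {p54}, {x85, x86} × {p53}, {x85, x86} × {p54}, {x86} × {p53, p54}, {x86, x87} × {p53}, {x86, x87} × {p54}, {x85, x86, x87} × {p53}, {x85, x86, x87} × {p54}, {x85, x86} × {p53, p54}, {x86, x87} × {p53, p54}, {x85, x86, x87} × {p53, p54}}; |τ_{X×Y}| = 25.

Enumerate products U × V with U ∈ τ_X, V ∈ τ_Y (deduplicated):
  ∅ × ∅ = {} (∅)
  {x86} × {p53} = {(x86,p53)}
  {x86} × {p54} = {(x86,p54)}
  {x85, x86} × {p53} = {(x85,p53), (x86,p53)}
  {x85, x86} × {p54} = {(x85,p54), (x86,p54)}
  {x86} × {p53, p54} = {(x86,p53), (x86,p54)}
  {x86, x87} × {p53} = {(x86,p53), (x87,p53)}
  {x86, x87} × {p54} = {(x86,p54), (x87,p54)}
  {x85, x86, x87} × {p53} = {(x85,p53), (x86,p53), (x87,p53)}
  {x85, x86, x87} × {p54} = {(x85,p54), (x86,p54), (x87,p54)}
  {x85, x86} × {p53, p54} = {(x85,p53), (x85,p54), (x86,p53), (x86,p54)}
  {x86, x87} × {p53, p54} = {(x86,p53), (x86,p54), (x87,p53), (x87,p54)}
  {x85, x86, x87} × {p53, p54} = {(x85,p53), (x85,p54), (x86,p53), (x86,p54), (x87,p53), (x87,p54)}
These 13 distinct sets form the basis B.
Close under arbitrary unions to get τ_{X×Y}; counting gives |τ_{X×Y}| = 25.


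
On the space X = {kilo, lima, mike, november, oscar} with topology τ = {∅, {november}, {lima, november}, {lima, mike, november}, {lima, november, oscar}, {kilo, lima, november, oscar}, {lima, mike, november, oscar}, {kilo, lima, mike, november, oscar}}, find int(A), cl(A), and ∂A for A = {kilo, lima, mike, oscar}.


int(A) = ∅, cl(A) = {kilo, lima, mike, oscar}, ∂A = {kilo, lima, mike, oscar}.

Closed sets in (X, τ) are complements of opens:
  closed(X, τ) = {∅, {kilo}, {mike}, {kilo, mike}, {kilo, oscar}, {kilo, mike, oscar}, {kilo, lima, mike, oscar}, {kilo, lima, mike, november, oscar}}.
int(A) = ⋃ {U ∈ τ : U ⊆ A}. Opens contained in A: ∅.
Taking the union of these: int(A) = ∅.
cl(A) = ⋂ {C closed : A ⊆ C}. Closed sets containing A: {kilo, lima, mike, oscar}, {kilo, lima, mike, november, oscar}.
Intersecting these: cl(A) = {kilo, lima, mike, oscar}.
∂A = cl(A) ∖ int(A) = {kilo, lima, mike, oscar} ∖ ∅ = {kilo, lima, mike, oscar}.


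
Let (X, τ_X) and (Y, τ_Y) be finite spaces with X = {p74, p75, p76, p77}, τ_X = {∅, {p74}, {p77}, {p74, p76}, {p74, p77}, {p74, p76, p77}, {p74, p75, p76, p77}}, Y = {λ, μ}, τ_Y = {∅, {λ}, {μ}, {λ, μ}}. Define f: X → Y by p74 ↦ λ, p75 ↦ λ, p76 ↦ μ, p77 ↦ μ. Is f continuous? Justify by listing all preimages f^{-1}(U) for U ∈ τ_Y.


f is NOT continuous.

Compute f^{-1}(U) for each U ∈ τ_Y:
  U = ∅: f^{-1}(U) = ∅ ∈ τ_X ✓.
  U = {λ}: f^{-1}(U) = {p74, p75} ∉ τ_X ✗.
  U = {μ}: f^{-1}(U) = {p76, p77} ∉ τ_X ✗.
  U = {λ, μ}: f^{-1}(U) = {p74, p75, p76, p77} ∈ τ_X ✓.
Found U = {λ} with f^{-1}(U) = {p74, p75} not in τ_X. Therefore f is NOT continuous.


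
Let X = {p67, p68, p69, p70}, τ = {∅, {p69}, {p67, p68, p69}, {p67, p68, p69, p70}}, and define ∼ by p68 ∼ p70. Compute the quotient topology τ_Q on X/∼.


X/∼ = {[p67], [p68=p70], [p69]}; |τ_Q| = 3.

Equivalence classes: [p67], [p68=p70], [p69].
Quotient map π: X → X/∼ sends p67 ↦ [p67], p68 ↦ [p68=p70], p69 ↦ [p69], p70 ↦ [p68=p70].
For each subset V ⊆ X/∼, compute π^{-1}(V) ⊆ X and check whether π^{-1}(V) ∈ τ. V is open in τ_Q iff π^{-1}(V) ∈ τ.
  V = {}: π^{-1}(V) = ∅ ∈ τ ✓.
  V = {[p67]}: π^{-1}(V) = {p67} ∉ τ ✗.
  V = {[p68=p70]}: π^{-1}(V) = {p68, p70} ∉ τ ✗.
  V = {[p67], [p68=p70]}: π^{-1}(V) = {p67, p68, p70} ∉ τ ✗.
  V = {[p69]}: π^{-1}(V) = {p69} ∈ τ ✓.
  V = {[p67], [p69]}: π^{-1}(V) = {p67, p69} ∉ τ ✗.
  V = {[p68=p70], [p69]}: π^{-1}(V) = {p68, p69, p70} ∉ τ ✗.
  V = {[p67], [p68=p70], [p69]}: π^{-1}(V) = {p67, p68, p69, p70} ∈ τ ✓.
Open sets in the quotient: τ_Q = {{}, {[p69]}, {[p67], [p68=p70], [p69]}} (3 elements).


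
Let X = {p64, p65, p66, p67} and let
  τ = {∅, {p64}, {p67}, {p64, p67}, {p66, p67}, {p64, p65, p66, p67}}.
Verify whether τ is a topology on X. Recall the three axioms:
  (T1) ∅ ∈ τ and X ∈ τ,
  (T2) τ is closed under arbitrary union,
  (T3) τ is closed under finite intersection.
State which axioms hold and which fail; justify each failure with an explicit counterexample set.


τ is NOT a topology on X.

Axiom (T1): ∅ ∈ τ? Yes; X ∈ τ? Yes.
Axiom (T2/T3): check pairwise unions and intersections of members of τ.
Counterexample for (T2): {p64} ∪ {p66, p67} = {p64, p66, p67} ∉ τ. Therefore τ is NOT a topology.


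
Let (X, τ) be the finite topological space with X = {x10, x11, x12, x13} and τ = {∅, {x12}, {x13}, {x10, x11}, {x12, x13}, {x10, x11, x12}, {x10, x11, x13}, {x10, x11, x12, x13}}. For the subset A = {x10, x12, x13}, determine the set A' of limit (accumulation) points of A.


A' = {x11}

For each x ∈ X, list the open sets U ∈ τ with x ∈ U, then check whether U ∩ (A ∖ {x}) ≠ ∅ for every such U.
  x = x10: open {x10, x11} ∋ x has {x10, x11} ∩ (A ∖ {x10}) = ∅, so x is NOT a limit point.
  x = x11: opens ∋ x are {x10, x11}, {x10, x11, x12}, {x10, x11, x13}, {x10, x11, x12, x13}; each meets A ∖ {x11}, so x IS a limit point.
  x = x12: open {x12} ∋ x has {x12} ∩ (A ∖ {x12}) = ∅, so x is NOT a limit point.
  x = x13: open {x13} ∋ x has {x13} ∩ (A ∖ {x13}) = ∅, so x is NOT a limit point.
Collecting: A' = {x11}.


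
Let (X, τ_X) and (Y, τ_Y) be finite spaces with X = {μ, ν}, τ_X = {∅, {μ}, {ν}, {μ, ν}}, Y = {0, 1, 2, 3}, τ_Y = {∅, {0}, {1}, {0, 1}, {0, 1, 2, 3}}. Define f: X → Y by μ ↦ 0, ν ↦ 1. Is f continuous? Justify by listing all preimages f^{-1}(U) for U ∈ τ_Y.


f IS continuous.

Compute f^{-1}(U) for each U ∈ τ_Y:
  U = ∅: f^{-1}(U) = ∅ ∈ τ_X ✓.
  U = {0}: f^{-1}(U) = {μ} ∈ τ_X ✓.
  U = {1}: f^{-1}(U) = {ν} ∈ τ_X ✓.
  U = {0, 1}: f^{-1}(U) = {μ, ν} ∈ τ_X ✓.
  U = {0, 1, 2, 3}: f^{-1}(U) = {μ, ν} ∈ τ_X ✓.
Every preimage lies in τ_X, so f IS continuous.


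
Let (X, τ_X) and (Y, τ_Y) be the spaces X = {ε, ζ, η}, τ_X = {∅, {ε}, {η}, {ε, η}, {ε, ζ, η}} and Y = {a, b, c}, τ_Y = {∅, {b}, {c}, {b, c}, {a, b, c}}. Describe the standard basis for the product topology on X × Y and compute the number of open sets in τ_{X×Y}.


Basis B = {∅ × ∅, {ε} × {b}, {ε} × {c}, {η} × {b}, {η} × {c}, {ε} × {b, c}, {ε, η} × {b}, {ε, η} × {c}, {η} × {b, c}, {ε} × {a, b, c}, {ε, ζ, η} × {b}, {ε, ζ, η} × {c}, {η} × {a, b, c}, {ε, η} × {b, c}, {ε, η} × {a, b, c}, {ε, ζ, η} × {b, c}, {ε, ζ, η} × {a, b, c}}; |τ_{X×Y}| = 48.

Enumerate products U × V with U ∈ τ_X, V ∈ τ_Y (deduplicated):
  ∅ × ∅ = {} (∅)
  {ε} × {b} = {(ε,b)}
  {ε} × {c} = {(ε,c)}
  {η} × {b} = {(η,b)}
  {η} × {c} = {(η,c)}
  {ε} × {b, c} = {(ε,b), (ε,c)}
  {ε, η} × {b} = {(ε,b), (η,b)}
  {ε, η} × {c} = {(ε,c), (η,c)}
  {η} × {b, c} = {(η,b), (η,c)}
  {ε} × {a, b, c} = {(ε,a), (ε,b), (ε,c)}
  {ε, ζ, η} × {b} = {(ε,b), (ζ,b), (η,b)}
  {ε, ζ, η} × {c} = {(ε,c), (ζ,c), (η,c)}
  {η} × {a, b, c} = {(η,a), (η,b), (η,c)}
  {ε, η} × {b, c} = {(ε,b), (ε,c), (η,b), (η,c)}
  {ε, η} × {a, b, c} = {(ε,a), (ε,b), (ε,c), (η,a), (η,b), (η,c)}
  {ε, ζ, η} × {b, c} = {(ε,b), (ε,c), (ζ,b), (ζ,c), (η,b), (η,c)}
  {ε, ζ, η} × {a, b, c} = {(ε,a), (ε,b), (ε,c), (ζ,a), (ζ,b), (ζ,c), (η,a), (η,b), (η,c)}
These 17 distinct sets form the basis B.
Close under arbitrary unions to get τ_{X×Y}; counting gives |τ_{X×Y}| = 48.


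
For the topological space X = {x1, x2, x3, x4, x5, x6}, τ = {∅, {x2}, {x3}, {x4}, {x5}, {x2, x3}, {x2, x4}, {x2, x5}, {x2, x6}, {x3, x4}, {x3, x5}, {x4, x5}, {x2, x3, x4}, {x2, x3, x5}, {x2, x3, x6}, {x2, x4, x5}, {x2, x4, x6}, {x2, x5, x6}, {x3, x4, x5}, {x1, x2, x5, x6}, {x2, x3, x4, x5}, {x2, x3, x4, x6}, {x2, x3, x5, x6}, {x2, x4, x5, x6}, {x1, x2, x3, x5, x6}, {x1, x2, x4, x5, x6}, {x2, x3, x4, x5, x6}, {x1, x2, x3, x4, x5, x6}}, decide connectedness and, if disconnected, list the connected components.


(X, τ) is disconnected; components = [{x3}, {x4}, {x1, x2, x5, x6}].

Find clopen sets (U ∈ τ with X ∖ U ∈ τ):
  U = ∅, X ∖ U = {x1, x2, x3, x4, x5, x6} — both open, so U is clopen.
  U = {x3}, X ∖ U = {x1, x2, x4, x5, x6} — both open, so U is clopen.
  U = {x4}, X ∖ U = {x1, x2, x3, x5, x6} — both open, so U is clopen.
  U = {x3, x4}, X ∖ U = {x1, x2, x5, x6} — both open, so U is clopen.
  U = {x1, x2, x5, x6}, X ∖ U = {x3, x4} — both open, so U is clopen.
  U = {x1, x2, x3, x5, x6}, X ∖ U = {x4} — both open, so U is clopen.
  U = {x1, x2, x4, x5, x6}, X ∖ U = {x3} — both open, so U is clopen.
  U = {x1, x2, x3, x4, x5, x6}, X ∖ U = ∅ — both open, so U is clopen.
Nontrivial clopen(s) exist: e.g. {x1, x2, x5, x6}. So (X, τ) is disconnected.
Compute connected components by grouping points that agree on all clopens:
  component: {x3}
  component: {x4}
  component: {x1, x2, x5, x6}


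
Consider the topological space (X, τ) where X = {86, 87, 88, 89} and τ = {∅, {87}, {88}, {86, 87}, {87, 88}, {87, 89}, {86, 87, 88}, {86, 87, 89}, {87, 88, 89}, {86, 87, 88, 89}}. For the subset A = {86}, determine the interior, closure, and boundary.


int(A) = ∅, cl(A) = {86}, ∂A = {86}.

Closed sets in (X, τ) are complements of opens:
  closed(X, τ) = {∅, {86}, {88}, {89}, {86, 88}, {86, 89}, {88, 89}, {86, 87, 89}, {86, 88, 89}, {86, 87, 88, 89}}.
int(A) = ⋃ {U ∈ τ : U ⊆ A}. Opens contained in A: ∅.
Taking the union of these: int(A) = ∅.
cl(A) = ⋂ {C closed : A ⊆ C}. Closed sets containing A: {86}, {86, 88}, {86, 89}, {86, 87, 89}, {86, 88, 89}, {86, 87, 88, 89}.
Intersecting these: cl(A) = {86}.
∂A = cl(A) ∖ int(A) = {86} ∖ ∅ = {86}.


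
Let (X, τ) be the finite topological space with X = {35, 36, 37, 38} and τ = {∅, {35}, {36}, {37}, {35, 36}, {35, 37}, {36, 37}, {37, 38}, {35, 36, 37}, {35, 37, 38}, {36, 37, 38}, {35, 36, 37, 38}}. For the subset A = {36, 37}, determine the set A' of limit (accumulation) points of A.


A' = {38}

For each x ∈ X, list the open sets U ∈ τ with x ∈ U, then check whether U ∩ (A ∖ {x}) ≠ ∅ for every such U.
  x = 35: open {35} ∋ x has {35} ∩ (A ∖ {35}) = ∅, so x is NOT a limit point.
  x = 36: open {36} ∋ x has {36} ∩ (A ∖ {36}) = ∅, so x is NOT a limit point.
  x = 37: open {37} ∋ x has {37} ∩ (A ∖ {37}) = ∅, so x is NOT a limit point.
  x = 38: opens ∋ x are {37, 38}, {35, 37, 38}, {36, 37, 38}, {35, 36, 37, 38}; each meets A ∖ {38}, so x IS a limit point.
Collecting: A' = {38}.


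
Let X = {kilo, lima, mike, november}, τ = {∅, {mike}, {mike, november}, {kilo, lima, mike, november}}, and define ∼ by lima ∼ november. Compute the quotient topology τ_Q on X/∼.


X/∼ = {[kilo], [lima=november], [mike]}; |τ_Q| = 3.

Equivalence classes: [kilo], [lima=november], [mike].
Quotient map π: X → X/∼ sends kilo ↦ [kilo], lima ↦ [lima=november], mike ↦ [mike], november ↦ [lima=november].
For each subset V ⊆ X/∼, compute π^{-1}(V) ⊆ X and check whether π^{-1}(V) ∈ τ. V is open in τ_Q iff π^{-1}(V) ∈ τ.
  V = {}: π^{-1}(V) = ∅ ∈ τ ✓.
  V = {[kilo]}: π^{-1}(V) = {kilo} ∉ τ ✗.
  V = {[lima=november]}: π^{-1}(V) = {lima, november} ∉ τ ✗.
  V = {[kilo], [lima=november]}: π^{-1}(V) = {kilo, lima, november} ∉ τ ✗.
  V = {[mike]}: π^{-1}(V) = {mike} ∈ τ ✓.
  V = {[kilo], [mike]}: π^{-1}(V) = {kilo, mike} ∉ τ ✗.
  V = {[lima=november], [mike]}: π^{-1}(V) = {lima, mike, november} ∉ τ ✗.
  V = {[kilo], [lima=november], [mike]}: π^{-1}(V) = {kilo, lima, mike, november} ∈ τ ✓.
Open sets in the quotient: τ_Q = {{}, {[mike]}, {[kilo], [lima=november], [mike]}} (3 elements).


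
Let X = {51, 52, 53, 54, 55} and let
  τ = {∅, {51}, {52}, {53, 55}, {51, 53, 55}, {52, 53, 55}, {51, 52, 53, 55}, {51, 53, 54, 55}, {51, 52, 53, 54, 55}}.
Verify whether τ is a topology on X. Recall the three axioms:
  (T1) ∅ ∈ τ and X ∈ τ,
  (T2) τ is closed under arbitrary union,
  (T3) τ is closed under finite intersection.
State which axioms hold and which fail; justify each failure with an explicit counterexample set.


τ is NOT a topology on X.

Axiom (T1): ∅ ∈ τ? Yes; X ∈ τ? Yes.
Axiom (T2/T3): check pairwise unions and intersections of members of τ.
Counterexample for (T2): {51} ∪ {52} = {51, 52} ∉ τ. Therefore τ is NOT a topology.


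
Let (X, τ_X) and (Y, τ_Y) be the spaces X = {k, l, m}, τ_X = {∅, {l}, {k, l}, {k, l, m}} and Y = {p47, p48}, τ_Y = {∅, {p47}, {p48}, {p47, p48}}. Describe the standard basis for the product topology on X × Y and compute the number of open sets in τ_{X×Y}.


Basis B = {∅ × ∅, {l} × {p47}, {l} × {p48}, {k, l} × {p47}, {k, l} × {p48}, {l} × {p47, p48}, {k, l, m} × {p47}, {k, l, m} × {p48}, {k, l} × {p47, p48}, {k, l, m} × {p47, p48}}; |τ_{X×Y}| = 16.

Enumerate products U × V with U ∈ τ_X, V ∈ τ_Y (deduplicated):
  ∅ × ∅ = {} (∅)
  {l} × {p47} = {(l,p47)}
  {l} × {p48} = {(l,p48)}
  {k, l} × {p47} = {(k,p47), (l,p47)}
  {k, l} × {p48} = {(k,p48), (l,p48)}
  {l} × {p47, p48} = {(l,p47), (l,p48)}
  {k, l, m} × {p47} = {(k,p47), (l,p47), (m,p47)}
  {k, l, m} × {p48} = {(k,p48), (l,p48), (m,p48)}
  {k, l} × {p47, p48} = {(k,p47), (k,p48), (l,p47), (l,p48)}
  {k, l, m} × {p47, p48} = {(k,p47), (k,p48), (l,p47), (l,p48), (m,p47), (m,p48)}
These 10 distinct sets form the basis B.
Close under arbitrary unions to get τ_{X×Y}; counting gives |τ_{X×Y}| = 16.


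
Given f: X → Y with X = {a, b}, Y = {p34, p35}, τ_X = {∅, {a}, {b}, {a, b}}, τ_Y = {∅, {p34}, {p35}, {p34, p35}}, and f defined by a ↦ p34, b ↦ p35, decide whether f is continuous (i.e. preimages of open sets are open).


f IS continuous.

Compute f^{-1}(U) for each U ∈ τ_Y:
  U = ∅: f^{-1}(U) = ∅ ∈ τ_X ✓.
  U = {p34}: f^{-1}(U) = {a} ∈ τ_X ✓.
  U = {p35}: f^{-1}(U) = {b} ∈ τ_X ✓.
  U = {p34, p35}: f^{-1}(U) = {a, b} ∈ τ_X ✓.
Every preimage lies in τ_X, so f IS continuous.


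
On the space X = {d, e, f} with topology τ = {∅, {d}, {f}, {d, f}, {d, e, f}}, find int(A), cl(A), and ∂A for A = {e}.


int(A) = ∅, cl(A) = {e}, ∂A = {e}.

Closed sets in (X, τ) are complements of opens:
  closed(X, τ) = {∅, {e}, {d, e}, {e, f}, {d, e, f}}.
int(A) = ⋃ {U ∈ τ : U ⊆ A}. Opens contained in A: ∅.
Taking the union of these: int(A) = ∅.
cl(A) = ⋂ {C closed : A ⊆ C}. Closed sets containing A: {e}, {d, e}, {e, f}, {d, e, f}.
Intersecting these: cl(A) = {e}.
∂A = cl(A) ∖ int(A) = {e} ∖ ∅ = {e}.


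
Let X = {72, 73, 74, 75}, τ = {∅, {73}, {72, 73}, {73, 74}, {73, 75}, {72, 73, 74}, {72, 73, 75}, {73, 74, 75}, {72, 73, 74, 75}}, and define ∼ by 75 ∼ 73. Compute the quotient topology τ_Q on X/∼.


X/∼ = {[72], [73=75], [74]}; |τ_Q| = 5.

Equivalence classes: [72], [73=75], [74].
Quotient map π: X → X/∼ sends 72 ↦ [72], 73 ↦ [73=75], 74 ↦ [74], 75 ↦ [73=75].
For each subset V ⊆ X/∼, compute π^{-1}(V) ⊆ X and check whether π^{-1}(V) ∈ τ. V is open in τ_Q iff π^{-1}(V) ∈ τ.
  V = {}: π^{-1}(V) = ∅ ∈ τ ✓.
  V = {[72]}: π^{-1}(V) = {72} ∉ τ ✗.
  V = {[73=75]}: π^{-1}(V) = {73, 75} ∈ τ ✓.
  V = {[72], [73=75]}: π^{-1}(V) = {72, 73, 75} ∈ τ ✓.
  V = {[74]}: π^{-1}(V) = {74} ∉ τ ✗.
  V = {[72], [74]}: π^{-1}(V) = {72, 74} ∉ τ ✗.
  V = {[73=75], [74]}: π^{-1}(V) = {73, 74, 75} ∈ τ ✓.
  V = {[72], [73=75], [74]}: π^{-1}(V) = {72, 73, 74, 75} ∈ τ ✓.
Open sets in the quotient: τ_Q = {{}, {[73=75]}, {[72], [73=75]}, {[73=75], [74]}, {[72], [73=75], [74]}} (5 elements).


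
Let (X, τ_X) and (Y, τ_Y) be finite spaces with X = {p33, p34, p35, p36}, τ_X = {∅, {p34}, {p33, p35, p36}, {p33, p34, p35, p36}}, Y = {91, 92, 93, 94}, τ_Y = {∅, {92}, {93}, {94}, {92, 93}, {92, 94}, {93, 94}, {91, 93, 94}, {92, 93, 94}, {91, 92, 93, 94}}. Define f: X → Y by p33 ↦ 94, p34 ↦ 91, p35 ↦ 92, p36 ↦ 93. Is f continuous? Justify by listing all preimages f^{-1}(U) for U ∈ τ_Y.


f is NOT continuous.

Compute f^{-1}(U) for each U ∈ τ_Y:
  U = ∅: f^{-1}(U) = ∅ ∈ τ_X ✓.
  U = {92}: f^{-1}(U) = {p35} ∉ τ_X ✗.
  U = {93}: f^{-1}(U) = {p36} ∉ τ_X ✗.
  U = {94}: f^{-1}(U) = {p33} ∉ τ_X ✗.
  U = {92, 93}: f^{-1}(U) = {p35, p36} ∉ τ_X ✗.
  U = {92, 94}: f^{-1}(U) = {p33, p35} ∉ τ_X ✗.
  U = {93, 94}: f^{-1}(U) = {p33, p36} ∉ τ_X ✗.
  U = {91, 93, 94}: f^{-1}(U) = {p33, p34, p36} ∉ τ_X ✗.
  U = {92, 93, 94}: f^{-1}(U) = {p33, p35, p36} ∈ τ_X ✓.
  U = {91, 92, 93, 94}: f^{-1}(U) = {p33, p34, p35, p36} ∈ τ_X ✓.
Found U = {92} with f^{-1}(U) = {p35} not in τ_X. Therefore f is NOT continuous.


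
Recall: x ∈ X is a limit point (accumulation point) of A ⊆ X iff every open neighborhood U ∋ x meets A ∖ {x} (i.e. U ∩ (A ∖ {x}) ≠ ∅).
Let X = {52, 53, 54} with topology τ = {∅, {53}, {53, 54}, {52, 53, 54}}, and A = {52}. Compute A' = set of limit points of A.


A' = ∅

For each x ∈ X, list the open sets U ∈ τ with x ∈ U, then check whether U ∩ (A ∖ {x}) ≠ ∅ for every such U.
  x = 52: open {52, 53, 54} ∋ x has {52, 53, 54} ∩ (A ∖ {52}) = ∅, so x is NOT a limit point.
  x = 53: open {53} ∋ x has {53} ∩ (A ∖ {53}) = ∅, so x is NOT a limit point.
  x = 54: open {53, 54} ∋ x has {53, 54} ∩ (A ∖ {54}) = ∅, so x is NOT a limit point.
Collecting: A' = ∅.
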